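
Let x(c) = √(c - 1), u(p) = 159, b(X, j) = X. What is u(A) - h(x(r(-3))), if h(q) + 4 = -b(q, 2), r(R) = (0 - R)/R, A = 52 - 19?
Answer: 163 + I*√2 ≈ 163.0 + 1.4142*I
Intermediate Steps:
A = 33
r(R) = -1 (r(R) = (-R)/R = -1)
x(c) = √(-1 + c)
h(q) = -4 - q
u(A) - h(x(r(-3))) = 159 - (-4 - √(-1 - 1)) = 159 - (-4 - √(-2)) = 159 - (-4 - I*√2) = 159 + (4 + I*√2) = 163 + I*√2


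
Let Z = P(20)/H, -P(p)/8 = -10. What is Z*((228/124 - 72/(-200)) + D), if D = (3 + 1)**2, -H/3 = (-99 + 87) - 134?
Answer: 112832/33945 ≈ 3.3240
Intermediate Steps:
H = 438 (H = -3*((-99 + 87) - 134) = -3*(-12 - 134) = -3*(-146) = 438)
P(p) = 80 (P(p) = -8*(-10) = 80)
Z = 40/219 (Z = 80/438 = 80*(1/438) = 40/219 ≈ 0.18265)
D = 16 (D = 4**2 = 16)
Z*((228/124 - 72/(-200)) + D) = 40*((228/124 - 72/(-200)) + 16)/219 = 40*((228*(1/124) - 72*(-1/200)) + 16)/219 = 40*((57/31 + 9/25) + 16)/219 = 40*(1704/775 + 16)/219 = (40/219)*(14104/775) = 112832/33945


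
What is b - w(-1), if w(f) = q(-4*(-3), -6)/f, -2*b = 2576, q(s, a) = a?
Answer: -1294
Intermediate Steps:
b = -1288 (b = -½*2576 = -1288)
w(f) = -6/f
b - w(-1) = -1288 - (-6)/(-1) = -1288 - (-6)*(-1) = -1288 - 1*6 = -1288 - 6 = -1294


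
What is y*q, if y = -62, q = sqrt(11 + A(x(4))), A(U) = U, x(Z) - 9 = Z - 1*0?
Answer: -124*sqrt(6) ≈ -303.74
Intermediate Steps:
x(Z) = 9 + Z (x(Z) = 9 + (Z - 1*0) = 9 + (Z + 0) = 9 + Z)
q = 2*sqrt(6) (q = sqrt(11 + (9 + 4)) = sqrt(11 + 13) = sqrt(24) = 2*sqrt(6) ≈ 4.8990)
y*q = -124*sqrt(6)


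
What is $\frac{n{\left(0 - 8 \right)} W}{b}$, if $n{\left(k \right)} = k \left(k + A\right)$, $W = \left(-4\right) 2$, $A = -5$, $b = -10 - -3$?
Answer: $\frac{832}{7} \approx 118.86$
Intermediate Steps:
$b = -7$ ($b = -10 + 3 = -7$)
$W = -8$
$n{\left(k \right)} = k \left(-5 + k\right)$ ($n{\left(k \right)} = k \left(k - 5\right) = k \left(-5 + k\right)$)
$\frac{n{\left(0 - 8 \right)} W}{b} = \frac{\left(0 - 8\right) \left(-5 + \left(0 - 8\right)\right) \left(-8\right)}{-7} = \left(0 - 8\right) \left(-5 + \left(0 - 8\right)\right) \left(-8\right) \left(- \frac{1}{7}\right) = - 8 \left(-5 - 8\right) \left(-8\right) \left(- \frac{1}{7}\right) = \left(-8\right) \left(-13\right) \left(-8\right) \left(- \frac{1}{7}\right) = 104 \left(-8\right) \left(- \frac{1}{7}\right) = \left(-832\right) \left(- \frac{1}{7}\right) = \frac{832}{7}$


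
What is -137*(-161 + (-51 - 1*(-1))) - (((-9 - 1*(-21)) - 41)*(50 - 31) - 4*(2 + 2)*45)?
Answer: 30178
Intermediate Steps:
-137*(-161 + (-51 - 1*(-1))) - (((-9 - 1*(-21)) - 41)*(50 - 31) - 4*(2 + 2)*45) = -137*(-161 + (-51 + 1)) - (((-9 + 21) - 41)*19 - 4*4*45) = -137*(-161 - 50) - ((12 - 41)*19 - 16*45) = -137*(-211) - (-29*19 - 720) = 28907 - (-551 - 720) = 28907 - 1*(-1271) = 28907 + 1271 = 30178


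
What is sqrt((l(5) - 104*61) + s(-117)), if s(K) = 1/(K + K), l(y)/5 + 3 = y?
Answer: I*sqrt(38536082)/78 ≈ 79.586*I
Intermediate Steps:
l(y) = -15 + 5*y
s(K) = 1/(2*K)
sqrt((l(5) - 104*61) + s(-117)) = sqrt(((-15 + 5*5) - 104*61) + (1/2)/(-117)) = sqrt(((-15 + 25) - 6344) + (1/2)*(-1/117)) = sqrt((10 - 6344) - 1/234) = sqrt(-6334 - 1/234) = sqrt(-1482157/234) = I*sqrt(38536082)/78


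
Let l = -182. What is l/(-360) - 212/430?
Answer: 97/7740 ≈ 0.012532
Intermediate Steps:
l/(-360) - 212/430 = -182/(-360) - 212/430 = -182*(-1/360) - 212*1/430 = 91/180 - 106/215 = 97/7740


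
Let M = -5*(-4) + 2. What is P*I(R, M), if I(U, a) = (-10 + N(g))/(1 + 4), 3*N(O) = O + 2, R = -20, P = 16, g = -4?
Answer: -512/15 ≈ -34.133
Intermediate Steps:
M = 22 (M = 20 + 2 = 22)
N(O) = 2/3 + O/3 (N(O) = (O + 2)/3 = (2 + O)/3 = 2/3 + O/3)
I(U, a) = -32/15 (I(U, a) = (-10 + (2/3 + (1/3)*(-4)))/(1 + 4) = (-10 + (2/3 - 4/3))/5 = (-10 - 2/3)*(1/5) = -32/3*1/5 = -32/15)
P*I(R, M) = 16*(-32/15) = -512/15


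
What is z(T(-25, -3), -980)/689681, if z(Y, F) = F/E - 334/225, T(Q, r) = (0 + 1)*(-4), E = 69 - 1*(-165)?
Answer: -16592/2017316925 ≈ -8.2248e-6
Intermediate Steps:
E = 234 (E = 69 + 165 = 234)
T(Q, r) = -4 (T(Q, r) = 1*(-4) = -4)
z(Y, F) = -334/225 + F/234 (z(Y, F) = F/234 - 334/225 = -334/225 + F/234)
z(T(-25, -3), -980)/689681 = (-334/225 + (1/234)*(-980))/689681 = (-334/225 - 490/117)*(1/689681) = -16592/2925*1/689681 = -16592/2017316925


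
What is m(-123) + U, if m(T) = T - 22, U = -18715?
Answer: -18860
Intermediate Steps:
m(T) = -22 + T
m(-123) + U = (-22 - 123) - 18715 = -145 - 18715 = -18860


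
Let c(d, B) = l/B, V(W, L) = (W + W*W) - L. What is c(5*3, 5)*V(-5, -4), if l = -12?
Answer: -288/5 ≈ -57.600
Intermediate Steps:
V(W, L) = W + W² - L (V(W, L) = (W + W²) - L = W + W² - L)
c(d, B) = -12/B
c(5*3, 5)*V(-5, -4) = (-12/5)*(-5 + (-5)² - 1*(-4)) = (-12*⅕)*(-5 + 25 + 4) = -12/5*24 = -288/5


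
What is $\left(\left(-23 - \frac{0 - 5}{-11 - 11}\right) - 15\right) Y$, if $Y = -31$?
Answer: $\frac{26071}{22} \approx 1185.0$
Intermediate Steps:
$\left(\left(-23 - \frac{0 - 5}{-11 - 11}\right) - 15\right) Y = \left(\left(-23 - \frac{0 - 5}{-11 - 11}\right) - 15\right) \left(-31\right) = \left(\left(-23 - - \frac{5}{-22}\right) - 15\right) \left(-31\right) = \left(\left(-23 - \left(-5\right) \left(- \frac{1}{22}\right)\right) - 15\right) \left(-31\right) = \left(\left(-23 - \frac{5}{22}\right) - 15\right) \left(-31\right) = \left(- \frac{511}{22} - 15\right) \left(-31\right) = \left(- \frac{841}{22}\right) \left(-31\right) = \frac{26071}{22}$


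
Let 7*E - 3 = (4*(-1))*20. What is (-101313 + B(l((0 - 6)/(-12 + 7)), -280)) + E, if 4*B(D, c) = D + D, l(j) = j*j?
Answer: -2533082/25 ≈ -1.0132e+5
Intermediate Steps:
l(j) = j**2
B(D, c) = D/2 (B(D, c) = (D + D)/4 = (2*D)/4 = D/2)
E = -11 (E = 3/7 + ((4*(-1))*20)/7 = 3/7 + (-4*20)/7 = 3/7 + (1/7)*(-80) = 3/7 - 80/7 = -11)
(-101313 + B(l((0 - 6)/(-12 + 7)), -280)) + E = (-101313 + ((0 - 6)/(-12 + 7))**2/2) - 11 = (-101313 + (-6/(-5))**2/2) - 11 = (-101313 + (-6*(-1/5))**2/2) - 11 = (-101313 + (6/5)**2/2) - 11 = (-101313 + (1/2)*(36/25)) - 11 = (-101313 + 18/25) - 11 = -2532807/25 - 11 = -2533082/25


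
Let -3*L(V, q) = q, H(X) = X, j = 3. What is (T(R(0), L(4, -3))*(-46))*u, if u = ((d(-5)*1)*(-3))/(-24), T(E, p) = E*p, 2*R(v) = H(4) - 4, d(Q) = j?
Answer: 0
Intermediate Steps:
d(Q) = 3
L(V, q) = -q/3
R(v) = 0 (R(v) = (4 - 4)/2 = (½)*0 = 0)
u = 3/8 (u = ((3*1)*(-3))/(-24) = (3*(-3))*(-1/24) = -9*(-1/24) = 3/8 ≈ 0.37500)
(T(R(0), L(4, -3))*(-46))*u = ((0*(-⅓*(-3)))*(-46))*(3/8) = ((0*1)*(-46))*(3/8) = (0*(-46))*(3/8) = 0*(3/8) = 0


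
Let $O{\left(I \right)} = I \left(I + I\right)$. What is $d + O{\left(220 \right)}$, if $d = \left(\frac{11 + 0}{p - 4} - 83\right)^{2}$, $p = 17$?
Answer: $\frac{17499824}{169} \approx 1.0355 \cdot 10^{5}$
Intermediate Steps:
$O{\left(I \right)} = 2 I^{2}$ ($O{\left(I \right)} = I 2 I = 2 I^{2}$)
$d = \frac{1140624}{169}$ ($d = \left(\frac{11 + 0}{17 - 4} - 83\right)^{2} = \left(\frac{11}{13} - 83\right)^{2} = \left(- \frac{1068}{13}\right)^{2} = \frac{1140624}{169} \approx 6749.3$)
$d + O{\left(220 \right)} = \frac{1140624}{169} + 2 \cdot 220^{2} = \frac{1140624}{169} + 2 \cdot 48400 = \frac{1140624}{169} + 96800 = \frac{17499824}{169}$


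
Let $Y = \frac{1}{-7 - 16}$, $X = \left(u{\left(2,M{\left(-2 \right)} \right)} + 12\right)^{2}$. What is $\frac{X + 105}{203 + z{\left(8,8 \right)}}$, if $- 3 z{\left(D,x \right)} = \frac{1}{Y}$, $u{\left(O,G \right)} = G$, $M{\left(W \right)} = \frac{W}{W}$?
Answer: $\frac{411}{316} \approx 1.3006$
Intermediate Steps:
$M{\left(W \right)} = 1$
$X = 169$ ($X = \left(1 + 12\right)^{2} = 13^{2} = 169$)
$Y = - \frac{1}{23}$ ($Y = \frac{1}{-23} = - \frac{1}{23} \approx -0.043478$)
$z{\left(D,x \right)} = \frac{23}{3}$ ($z{\left(D,x \right)} = - \frac{1}{3 \left(- \frac{1}{23}\right)} = \left(- \frac{1}{3}\right) \left(-23\right) = \frac{23}{3}$)
$\frac{X + 105}{203 + z{\left(8,8 \right)}} = \frac{169 + 105}{203 + \frac{23}{3}} = \frac{274}{\frac{632}{3}} = 274 \cdot \frac{3}{632} = \frac{411}{316}$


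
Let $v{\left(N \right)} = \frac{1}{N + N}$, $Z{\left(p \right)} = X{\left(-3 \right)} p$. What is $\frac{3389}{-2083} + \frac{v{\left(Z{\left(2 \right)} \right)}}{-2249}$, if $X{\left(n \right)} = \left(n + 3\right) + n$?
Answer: $- \frac{91460249}{56216004} \approx -1.6269$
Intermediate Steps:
$X{\left(n \right)} = 3 + 2 n$ ($X{\left(n \right)} = \left(3 + n\right) + n = 3 + 2 n$)
$Z{\left(p \right)} = - 3 p$ ($Z{\left(p \right)} = \left(3 + 2 \left(-3\right)\right) p = \left(3 - 6\right) p = - 3 p$)
$v{\left(N \right)} = \frac{1}{2 N}$
$\frac{3389}{-2083} + \frac{v{\left(Z{\left(2 \right)} \right)}}{-2249} = \frac{3389}{-2083} + \frac{\frac{1}{2} \frac{1}{\left(-3\right) 2}}{-2249} = 3389 \left(- \frac{1}{2083}\right) + \frac{1}{2 \left(-6\right)} \left(- \frac{1}{2249}\right) = - \frac{3389}{2083} + \frac{1}{2} \left(- \frac{1}{6}\right) \left(- \frac{1}{2249}\right) = - \frac{3389}{2083} - - \frac{1}{26988} = - \frac{3389}{2083} + \frac{1}{26988} = - \frac{91460249}{56216004}$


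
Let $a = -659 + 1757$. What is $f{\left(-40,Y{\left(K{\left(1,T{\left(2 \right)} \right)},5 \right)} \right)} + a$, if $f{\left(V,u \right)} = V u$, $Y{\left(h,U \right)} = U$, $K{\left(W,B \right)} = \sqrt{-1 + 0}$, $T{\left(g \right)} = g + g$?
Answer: $898$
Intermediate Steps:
$T{\left(g \right)} = 2 g$
$K{\left(W,B \right)} = i$ ($K{\left(W,B \right)} = \sqrt{-1} = i$)
$a = 1098$
$f{\left(-40,Y{\left(K{\left(1,T{\left(2 \right)} \right)},5 \right)} \right)} + a = \left(-40\right) 5 + 1098 = -200 + 1098 = 898$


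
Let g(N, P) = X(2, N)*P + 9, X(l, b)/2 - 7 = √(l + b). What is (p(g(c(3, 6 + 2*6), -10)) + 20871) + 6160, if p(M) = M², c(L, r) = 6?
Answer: 47392 + 10480*√2 ≈ 62213.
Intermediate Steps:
X(l, b) = 14 + 2*√(b + l) (X(l, b) = 14 + 2*√(l + b) = 14 + 2*√(b + l))
g(N, P) = 9 + P*(14 + 2*√(2 + N)) (g(N, P) = (14 + 2*√(N + 2))*P + 9 = (14 + 2*√(2 + N))*P + 9 = P*(14 + 2*√(2 + N)) + 9 = 9 + P*(14 + 2*√(2 + N)))
(p(g(c(3, 6 + 2*6), -10)) + 20871) + 6160 = ((9 + 2*(-10)*(7 + √(2 + 6)))² + 20871) + 6160 = ((9 + 2*(-10)*(7 + √8))² + 20871) + 6160 = ((9 + 2*(-10)*(7 + 2*√2))² + 20871) + 6160 = ((9 + (-140 - 40*√2))² + 20871) + 6160 = ((-131 - 40*√2)² + 20871) + 6160 = (20871 + (-131 - 40*√2)²) + 6160 = 27031 + (-131 - 40*√2)²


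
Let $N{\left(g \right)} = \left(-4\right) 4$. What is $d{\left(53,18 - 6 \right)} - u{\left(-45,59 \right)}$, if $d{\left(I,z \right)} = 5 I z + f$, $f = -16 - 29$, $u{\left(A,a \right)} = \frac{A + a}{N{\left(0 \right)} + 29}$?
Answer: $\frac{40741}{13} \approx 3133.9$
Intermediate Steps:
$N{\left(g \right)} = -16$
$u{\left(A,a \right)} = \frac{A}{13} + \frac{a}{13}$ ($u{\left(A,a \right)} = \frac{A + a}{-16 + 29} = \frac{A + a}{13} = \left(A + a\right) \frac{1}{13} = \frac{A}{13} + \frac{a}{13}$)
$f = -45$ ($f = -16 - 29 = -45$)
$d{\left(I,z \right)} = -45 + 5 I z$ ($d{\left(I,z \right)} = 5 I z - 45 = -45 + 5 I z$)
$d{\left(53,18 - 6 \right)} - u{\left(-45,59 \right)} = \left(-45 + 5 \cdot 53 \left(18 - 6\right)\right) - \left(\frac{1}{13} \left(-45\right) + \frac{1}{13} \cdot 59\right) = \left(-45 + 5 \cdot 53 \left(18 - 6\right)\right) - \left(- \frac{45}{13} + \frac{59}{13}\right) = \left(-45 + 5 \cdot 53 \cdot 12\right) - \frac{14}{13} = \left(-45 + 3180\right) - \frac{14}{13} = 3135 - \frac{14}{13} = \frac{40741}{13}$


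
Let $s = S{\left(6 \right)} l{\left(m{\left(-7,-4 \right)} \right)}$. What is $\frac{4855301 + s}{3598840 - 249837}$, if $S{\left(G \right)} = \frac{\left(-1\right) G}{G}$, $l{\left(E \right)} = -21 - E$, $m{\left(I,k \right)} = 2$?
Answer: $\frac{4855324}{3349003} \approx 1.4498$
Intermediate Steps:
$S{\left(G \right)} = -1$
$s = 23$ ($s = - (-21 - 2) = \left(-1\right) \left(-23\right) = 23$)
$\frac{4855301 + s}{3598840 - 249837} = \frac{4855301 + 23}{3598840 - 249837} = \frac{4855324}{3349003}$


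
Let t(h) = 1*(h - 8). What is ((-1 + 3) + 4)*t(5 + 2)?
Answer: -6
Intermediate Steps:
t(h) = -8 + h (t(h) = 1*(-8 + h) = -8 + h)
((-1 + 3) + 4)*t(5 + 2) = ((-1 + 3) + 4)*(-8 + (5 + 2)) = (2 + 4)*(-8 + 7) = 6*(-1) = -6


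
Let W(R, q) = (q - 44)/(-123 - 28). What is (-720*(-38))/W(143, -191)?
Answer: 826272/47 ≈ 17580.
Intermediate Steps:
W(R, q) = 44/151 - q/151 (W(R, q) = (-44 + q)/(-151) = (-44 + q)*(-1/151) = 44/151 - q/151)
(-720*(-38))/W(143, -191) = (-720*(-38))/(44/151 - 1/151*(-191)) = 27360/(44/151 + 191/151) = 27360/(235/151) = 27360*(151/235) = 826272/47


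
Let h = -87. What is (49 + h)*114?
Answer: -4332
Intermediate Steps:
(49 + h)*114 = (49 - 87)*114 = -38*114 = -4332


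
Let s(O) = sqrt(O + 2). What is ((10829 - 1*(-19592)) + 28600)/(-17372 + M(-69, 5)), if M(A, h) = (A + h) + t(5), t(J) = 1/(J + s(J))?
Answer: -18523327703/5472079369 + 59021*sqrt(7)/5472079369 ≈ -3.3850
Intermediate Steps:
s(O) = sqrt(2 + O)
t(J) = 1/(J + sqrt(2 + J))
M(A, h) = A + h + 1/(5 + sqrt(7)) (M(A, h) = (A + h) + 1/(5 + sqrt(2 + 5)) = (A + h) + 1/(5 + sqrt(7)) = A + h + 1/(5 + sqrt(7)))
((10829 - 1*(-19592)) + 28600)/(-17372 + M(-69, 5)) = ((10829 - 1*(-19592)) + 28600)/(-17372 + (5/18 - 69 + 5 - sqrt(7)/18)) = ((10829 + 19592) + 28600)/(-17372 + (-1147/18 - sqrt(7)/18)) = (30421 + 28600)/(-313843/18 - sqrt(7)/18) = 59021/(-313843/18 - sqrt(7)/18)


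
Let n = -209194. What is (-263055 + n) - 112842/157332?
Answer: -12383332085/26222 ≈ -4.7225e+5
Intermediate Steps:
(-263055 + n) - 112842/157332 = (-263055 - 209194) - 112842/157332 = -472249 - 112842*1/157332 = -472249 - 18807/26222 = -12383332085/26222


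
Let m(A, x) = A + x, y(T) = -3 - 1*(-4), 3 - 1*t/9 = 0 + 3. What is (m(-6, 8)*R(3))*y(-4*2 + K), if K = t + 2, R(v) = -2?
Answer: -4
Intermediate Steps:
t = 0 (t = 27 - 9*(0 + 3) = 27 - 9*3 = 27 - 27 = 0)
K = 2 (K = 0 + 2 = 2)
y(T) = 1 (y(T) = -3 + 4 = 1)
(m(-6, 8)*R(3))*y(-4*2 + K) = ((-6 + 8)*(-2))*1 = (2*(-2))*1 = -4*1 = -4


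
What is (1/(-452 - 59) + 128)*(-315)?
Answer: -2943315/73 ≈ -40319.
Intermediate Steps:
(1/(-452 - 59) + 128)*(-315) = (1/(-511) + 128)*(-315) = (-1/511 + 128)*(-315) = (65407/511)*(-315) = -2943315/73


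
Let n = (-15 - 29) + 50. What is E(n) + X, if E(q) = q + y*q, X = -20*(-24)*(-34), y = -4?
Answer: -16338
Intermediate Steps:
X = -16320 (X = 480*(-34) = -16320)
n = 6 (n = -44 + 50 = 6)
E(q) = -3*q (E(q) = q - 4*q = -3*q)
E(n) + X = -3*6 - 16320 = -18 - 16320 = -16338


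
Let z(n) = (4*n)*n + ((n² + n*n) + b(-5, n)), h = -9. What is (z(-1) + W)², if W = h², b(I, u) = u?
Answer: 7396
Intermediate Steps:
z(n) = n + 6*n² (z(n) = (4*n)*n + ((n² + n*n) + n) = 4*n² + ((n² + n²) + n) = 4*n² + (2*n² + n) = 4*n² + (n + 2*n²) = n + 6*n²)
W = 81 (W = (-9)² = 81)
(z(-1) + W)² = (-(1 + 6*(-1)) + 81)² = (-(1 - 6) + 81)² = (-1*(-5) + 81)² = (5 + 81)² = 86² = 7396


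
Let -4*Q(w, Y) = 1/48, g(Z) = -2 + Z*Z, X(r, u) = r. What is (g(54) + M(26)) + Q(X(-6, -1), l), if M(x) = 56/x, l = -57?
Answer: 7278707/2496 ≈ 2916.1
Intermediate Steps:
g(Z) = -2 + Z²
Q(w, Y) = -1/192 (Q(w, Y) = -¼/48 = -¼*1/48 = -1/192)
(g(54) + M(26)) + Q(X(-6, -1), l) = ((-2 + 54²) + 56/26) - 1/192 = ((-2 + 2916) + 56*(1/26)) - 1/192 = (2914 + 28/13) - 1/192 = 37910/13 - 1/192 = 7278707/2496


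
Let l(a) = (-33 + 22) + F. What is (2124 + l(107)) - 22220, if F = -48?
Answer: -20155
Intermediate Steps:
l(a) = -59 (l(a) = (-33 + 22) - 48 = -11 - 48 = -59)
(2124 + l(107)) - 22220 = (2124 - 59) - 22220 = 2065 - 22220 = -20155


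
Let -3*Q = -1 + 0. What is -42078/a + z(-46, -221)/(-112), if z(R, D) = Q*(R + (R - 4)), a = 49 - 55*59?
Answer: 150469/11186 ≈ 13.452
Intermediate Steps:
Q = ⅓ (Q = -(-1 + 0)/3 = -⅓*(-1) = ⅓ ≈ 0.33333)
a = -3196 (a = 49 - 3245 = -3196)
z(R, D) = -4/3 + 2*R/3 (z(R, D) = (R + (R - 4))/3 = (R + (-4 + R))/3 = (-4 + 2*R)/3 = -4/3 + 2*R/3)
-42078/a + z(-46, -221)/(-112) = -42078/(-3196) + (-4/3 + (⅔)*(-46))/(-112) = -42078*(-1/3196) + (-4/3 - 92/3)*(-1/112) = 21039/1598 - 32*(-1/112) = 21039/1598 + 2/7 = 150469/11186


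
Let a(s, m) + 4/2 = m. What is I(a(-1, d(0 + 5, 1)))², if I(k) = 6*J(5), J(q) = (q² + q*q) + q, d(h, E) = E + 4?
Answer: 108900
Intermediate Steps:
d(h, E) = 4 + E
J(q) = q + 2*q² (J(q) = (q² + q²) + q = 2*q² + q = q + 2*q²)
a(s, m) = -2 + m
I(k) = 330 (I(k) = 6*(5*(1 + 2*5)) = 6*(5*(1 + 10)) = 6*(5*11) = 6*55 = 330)
I(a(-1, d(0 + 5, 1)))² = 330² = 108900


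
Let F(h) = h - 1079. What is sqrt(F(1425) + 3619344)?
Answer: sqrt(3619690) ≈ 1902.5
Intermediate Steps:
F(h) = -1079 + h
sqrt(F(1425) + 3619344) = sqrt((-1079 + 1425) + 3619344) = sqrt(346 + 3619344) = sqrt(3619690)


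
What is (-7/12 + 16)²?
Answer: 34225/144 ≈ 237.67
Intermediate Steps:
(-7/12 + 16)² = (185/12)² = 34225/144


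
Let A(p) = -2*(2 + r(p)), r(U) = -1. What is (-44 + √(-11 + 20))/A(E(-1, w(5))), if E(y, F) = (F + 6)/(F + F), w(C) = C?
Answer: 41/2 ≈ 20.500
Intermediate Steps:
E(y, F) = (6 + F)/(2*F) (E(y, F) = (6 + F)/((2*F)) = (6 + F)*(1/(2*F)) = (6 + F)/(2*F))
A(p) = -2 (A(p) = -2*(2 - 1) = -2*1 = -2)
(-44 + √(-11 + 20))/A(E(-1, w(5))) = (-44 + √(-11 + 20))/(-2) = -(-44 + √9)/2 = -(-44 + 3)/2 = -½*(-41) = 41/2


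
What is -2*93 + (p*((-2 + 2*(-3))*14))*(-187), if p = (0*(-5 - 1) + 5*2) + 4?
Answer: 293030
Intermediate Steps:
p = 14 (p = (0*(-6) + 10) + 4 = (0 + 10) + 4 = 10 + 4 = 14)
-2*93 + (p*((-2 + 2*(-3))*14))*(-187) = -2*93 + (14*((-2 + 2*(-3))*14))*(-187) = -186 + (14*((-2 - 6)*14))*(-187) = -186 + (14*(-8*14))*(-187) = -186 + (14*(-112))*(-187) = -186 - 1568*(-187) = -186 + 293216 = 293030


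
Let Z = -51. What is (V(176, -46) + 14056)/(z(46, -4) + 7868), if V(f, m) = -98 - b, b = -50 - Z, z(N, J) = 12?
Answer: 13957/7880 ≈ 1.7712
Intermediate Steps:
b = 1 (b = -50 - 1*(-51) = -50 + 51 = 1)
V(f, m) = -99 (V(f, m) = -98 - 1*1 = -98 - 1 = -99)
(V(176, -46) + 14056)/(z(46, -4) + 7868) = (-99 + 14056)/(12 + 7868) = 13957/7880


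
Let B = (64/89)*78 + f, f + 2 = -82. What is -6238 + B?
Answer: -557666/89 ≈ -6265.9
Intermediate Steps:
f = -84 (f = -2 - 82 = -84)
B = -2484/89 (B = (64/89)*78 - 84 = 4992/89 - 84 = -2484/89 ≈ -27.910)
-6238 + B = -6238 - 2484/89 = -557666/89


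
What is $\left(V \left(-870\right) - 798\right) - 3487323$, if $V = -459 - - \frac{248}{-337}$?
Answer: $- \frac{1040706807}{337} \approx -3.0882 \cdot 10^{6}$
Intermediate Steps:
$V = - \frac{154931}{337}$ ($V = -459 - \left(-248\right) \left(- \frac{1}{337}\right) = -459 - \frac{248}{337} = - \frac{154931}{337} \approx -459.74$)
$\left(V \left(-870\right) - 798\right) - 3487323 = \left(\left(- \frac{154931}{337}\right) \left(-870\right) - 798\right) - 3487323 = \left(\frac{134789970}{337} - 798\right) - 3487323 = \frac{134521044}{337} - 3487323 = - \frac{1040706807}{337}$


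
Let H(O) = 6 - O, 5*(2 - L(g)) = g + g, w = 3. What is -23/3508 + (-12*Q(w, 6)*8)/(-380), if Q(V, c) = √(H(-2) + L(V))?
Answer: -23/3508 + 48*√55/475 ≈ 0.74287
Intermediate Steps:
L(g) = 2 - 2*g/5 (L(g) = 2 - (g + g)/5 = 2 - 2*g/5)
Q(V, c) = √(10 - 2*V/5) (Q(V, c) = √((6 - 1*(-2)) + (2 - 2*V/5)) = √((6 + 2) + (2 - 2*V/5)) = √(8 + (2 - 2*V/5)) = √(10 - 2*V/5))
-23/3508 + (-12*Q(w, 6)*8)/(-380) = -23/3508 + (-12*√(250 - 10*3)/5*8)/(-380) = -23*1/3508 + (-12*√(250 - 30)/5*8)*(-1/380) = -23/3508 + (-12*√220/5*8)*(-1/380) = -23/3508 + (-12*2*√55/5*8)*(-1/380) = -23/3508 + (-24*√55/5*8)*(-1/380) = -23/3508 - 192*√55/5*(-1/380) = -23/3508 + 48*√55/475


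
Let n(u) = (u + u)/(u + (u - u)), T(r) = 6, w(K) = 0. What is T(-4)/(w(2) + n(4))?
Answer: 3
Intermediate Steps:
n(u) = 2 (n(u) = (2*u)/(u + 0) = (2*u)/u = 2)
T(-4)/(w(2) + n(4)) = 6/(0 + 2) = 6/2 = (1/2)*6 = 3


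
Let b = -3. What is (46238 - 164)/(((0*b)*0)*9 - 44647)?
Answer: -46074/44647 ≈ -1.0320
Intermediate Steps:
(46238 - 164)/(((0*b)*0)*9 - 44647) = (46238 - 164)/(((0*(-3))*0)*9 - 44647) = 46074/((0*0)*9 - 44647) = 46074/(0*9 - 44647) = 46074/(0 - 44647) = 46074/(-44647) = 46074*(-1/44647) = -46074/44647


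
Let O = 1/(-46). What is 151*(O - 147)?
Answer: -1021213/46 ≈ -22200.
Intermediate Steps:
O = -1/46 ≈ -0.021739
151*(O - 147) = 151*(-1/46 - 147) = 151*(-6763/46) = -1021213/46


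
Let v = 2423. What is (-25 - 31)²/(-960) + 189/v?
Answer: -115892/36345 ≈ -3.1887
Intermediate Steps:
(-25 - 31)²/(-960) + 189/v = (-25 - 31)²/(-960) + 189/2423 = (-56)²*(-1/960) + 189*(1/2423) = 3136*(-1/960) + 189/2423 = -49/15 + 189/2423 = -115892/36345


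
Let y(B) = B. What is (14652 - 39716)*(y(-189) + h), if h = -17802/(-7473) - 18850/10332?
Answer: 30389727360980/6434253 ≈ 4.7231e+6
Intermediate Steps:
h = 7177369/12868506 (h = -17802*(-1/7473) - 18850*1/10332 = 5934/2491 - 9425/5166 = 7177369/12868506 ≈ 0.55775)
(14652 - 39716)*(y(-189) + h) = (14652 - 39716)*(-189 + 7177369/12868506) = -25064*(-2424970265/12868506) = 30389727360980/6434253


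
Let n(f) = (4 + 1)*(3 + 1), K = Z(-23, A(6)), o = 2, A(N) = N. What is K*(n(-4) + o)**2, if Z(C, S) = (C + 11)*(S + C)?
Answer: 98736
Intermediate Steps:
Z(C, S) = (11 + C)*(C + S)
K = 204 (K = (-23)**2 + 11*(-23) + 11*6 - 23*6 = 529 - 253 + 66 - 138 = 204)
n(f) = 20 (n(f) = 5*4 = 20)
K*(n(-4) + o)**2 = 204*(20 + 2)**2 = 204*22**2 = 204*484 = 98736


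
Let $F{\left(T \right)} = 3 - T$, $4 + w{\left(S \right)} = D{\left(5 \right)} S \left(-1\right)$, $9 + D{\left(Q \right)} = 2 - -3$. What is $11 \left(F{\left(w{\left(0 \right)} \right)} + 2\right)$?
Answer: $99$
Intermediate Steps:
$D{\left(Q \right)} = -4$ ($D{\left(Q \right)} = -9 + \left(2 - -3\right) = -9 + \left(2 + 3\right) = -9 + 5 = -4$)
$w{\left(S \right)} = -4 + 4 S$ ($w{\left(S \right)} = -4 + - 4 S \left(-1\right) = -4 + 4 S$)
$11 \left(F{\left(w{\left(0 \right)} \right)} + 2\right) = 11 \left(\left(3 - \left(-4 + 4 \cdot 0\right)\right) + 2\right) = 11 \left(\left(3 - \left(-4 + 0\right)\right) + 2\right) = 11 \left(\left(3 - -4\right) + 2\right) = 11 \left(\left(3 + 4\right) + 2\right) = 11 \left(7 + 2\right) = 11 \cdot 9 = 99$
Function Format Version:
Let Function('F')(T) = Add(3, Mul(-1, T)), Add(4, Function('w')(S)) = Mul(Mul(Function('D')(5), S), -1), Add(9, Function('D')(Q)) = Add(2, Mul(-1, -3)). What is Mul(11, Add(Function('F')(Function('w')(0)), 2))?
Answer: 99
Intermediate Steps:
Function('D')(Q) = -4 (Function('D')(Q) = Add(-9, Add(2, Mul(-1, -3))) = Add(-9, Add(2, 3)) = Add(-9, 5) = -4)
Function('w')(S) = Add(-4, Mul(4, S)) (Function('w')(S) = Add(-4, Mul(Mul(-4, S), -1)) = Add(-4, Mul(4, S)))
Mul(11, Add(Function('F')(Function('w')(0)), 2)) = Mul(11, Add(Add(3, Mul(-1, Add(-4, Mul(4, 0)))), 2)) = Mul(11, Add(Add(3, Mul(-1, Add(-4, 0))), 2)) = Mul(11, Add(Add(3, Mul(-1, -4)), 2)) = Mul(11, Add(Add(3, 4), 2)) = Mul(11, Add(7, 2)) = Mul(11, 9) = 99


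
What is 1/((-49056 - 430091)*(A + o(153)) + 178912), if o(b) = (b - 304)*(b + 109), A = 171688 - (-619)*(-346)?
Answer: 1/39313231968 ≈ 2.5437e-11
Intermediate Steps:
A = -42486 (A = 171688 - 1*214174 = 171688 - 214174 = -42486)
o(b) = (-304 + b)*(109 + b)
1/((-49056 - 430091)*(A + o(153)) + 178912) = 1/((-49056 - 430091)*(-42486 + (-33136 + 153² - 195*153)) + 178912) = 1/(-479147*(-42486 + (-33136 + 23409 - 29835)) + 178912) = 1/(-479147*(-42486 - 39562) + 178912) = 1/(-479147*(-82048) + 178912) = 1/(39313053056 + 178912) = 1/39313231968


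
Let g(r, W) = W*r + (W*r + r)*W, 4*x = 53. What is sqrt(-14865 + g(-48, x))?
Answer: 2*I*sqrt(6141) ≈ 156.73*I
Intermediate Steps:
x = 53/4 (x = (1/4)*53 = 53/4 ≈ 13.250)
g(r, W) = W*r + W*(r + W*r) (g(r, W) = W*r + (r + W*r)*W = W*r + W*(r + W*r))
sqrt(-14865 + g(-48, x)) = sqrt(-14865 + (53/4)*(-48)*(2 + 53/4)) = sqrt(-14865 + (53/4)*(-48)*(61/4)) = sqrt(-14865 - 9699) = sqrt(-24564) = 2*I*sqrt(6141)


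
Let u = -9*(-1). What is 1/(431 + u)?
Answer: 1/440 ≈ 0.0022727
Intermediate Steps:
u = 9
1/(431 + u) = 1/(431 + 9) = 1/440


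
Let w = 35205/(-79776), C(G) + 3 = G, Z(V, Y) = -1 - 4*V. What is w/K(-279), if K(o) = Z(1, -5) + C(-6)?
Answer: 11735/372288 ≈ 0.031521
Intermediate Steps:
C(G) = -3 + G
K(o) = -14 (K(o) = (-1 - 4*1) + (-3 - 6) = (-1 - 4) - 9 = -5 - 9 = -14)
w = -11735/26592 (w = 35205*(-1/79776) = -11735/26592 ≈ -0.44130)
w/K(-279) = -11735/26592/(-14) = -11735/26592*(-1/14) = 11735/372288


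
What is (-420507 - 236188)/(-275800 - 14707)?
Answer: 656695/290507 ≈ 2.2605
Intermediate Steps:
(-420507 - 236188)/(-275800 - 14707) = -656695/(-290507) = -656695*(-1/290507) = 656695/290507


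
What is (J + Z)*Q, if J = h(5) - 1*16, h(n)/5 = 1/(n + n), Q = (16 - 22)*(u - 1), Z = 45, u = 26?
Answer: -4425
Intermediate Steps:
Q = -150 (Q = (16 - 22)*(26 - 1) = -6*25 = -150)
h(n) = 5/(2*n) (h(n) = 5/(n + n) = 5/((2*n)) = 5*(1/(2*n)) = 5/(2*n))
J = -31/2 (J = (5/2)/5 - 1*16 = (5/2)*(⅕) - 16 = ½ - 16 = -31/2 ≈ -15.500)
(J + Z)*Q = (-31/2 + 45)*(-150) = (59/2)*(-150) = -4425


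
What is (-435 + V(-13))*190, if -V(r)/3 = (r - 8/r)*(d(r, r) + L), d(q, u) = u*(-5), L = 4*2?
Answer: 5624760/13 ≈ 4.3267e+5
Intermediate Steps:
L = 8
d(q, u) = -5*u
V(r) = -3*(8 - 5*r)*(r - 8/r) (V(r) = -3*(r - 8/r)*(-5*r + 8) = -3*(r - 8/r)*(8 - 5*r) = -3*(8 - 5*r)*(r - 8/r))
(-435 + V(-13))*190 = (-435 + (-120 - 24*(-13) + 15*(-13)² + 192/(-13)))*190 = (-435 + (-120 + 312 + 15*169 + 192*(-1/13)))*190 = (-435 + (-120 + 312 + 2535 - 192/13))*190 = (-435 + 35259/13)*190 = (29604/13)*190 = 5624760/13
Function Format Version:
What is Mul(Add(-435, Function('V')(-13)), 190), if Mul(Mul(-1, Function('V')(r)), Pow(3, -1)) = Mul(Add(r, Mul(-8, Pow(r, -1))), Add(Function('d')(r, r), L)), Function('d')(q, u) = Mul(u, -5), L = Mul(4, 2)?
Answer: Rational(5624760, 13) ≈ 4.3267e+5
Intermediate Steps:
L = 8
Function('d')(q, u) = Mul(-5, u)
Function('V')(r) = Mul(-3, Add(8, Mul(-5, r)), Add(r, Mul(-8, Pow(r, -1)))) (Function('V')(r) = Mul(-3, Mul(Add(r, Mul(-8, Pow(r, -1))), Add(Mul(-5, r), 8))) = Mul(-3, Mul(Add(r, Mul(-8, Pow(r, -1))), Add(8, Mul(-5, r)))) = Mul(-3, Mul(Add(8, Mul(-5, r)), Add(r, Mul(-8, Pow(r, -1))))) = Mul(-3, Add(8, Mul(-5, r)), Add(r, Mul(-8, Pow(r, -1)))))
Mul(Add(-435, Function('V')(-13)), 190) = Mul(Add(-435, Add(-120, Mul(-24, -13), Mul(15, Pow(-13, 2)), Mul(192, Pow(-13, -1)))), 190) = Mul(Add(-435, Add(-120, 312, Mul(15, 169), Mul(192, Rational(-1, 13)))), 190) = Mul(Add(-435, Add(-120, 312, 2535, Rational(-192, 13))), 190) = Mul(Add(-435, Rational(35259, 13)), 190) = Mul(Rational(29604, 13), 190) = Rational(5624760, 13)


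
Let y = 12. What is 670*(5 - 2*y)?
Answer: -12730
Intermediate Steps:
670*(5 - 2*y) = 670*(5 - 2*12) = 670*(5 - 24) = 670*(-19) = -12730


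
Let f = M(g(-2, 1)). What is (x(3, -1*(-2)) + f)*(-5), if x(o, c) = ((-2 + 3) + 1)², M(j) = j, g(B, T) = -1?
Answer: -15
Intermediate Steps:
f = -1
x(o, c) = 4 (x(o, c) = (1 + 1)² = 2² = 4)
(x(3, -1*(-2)) + f)*(-5) = (4 - 1)*(-5) = 3*(-5) = -15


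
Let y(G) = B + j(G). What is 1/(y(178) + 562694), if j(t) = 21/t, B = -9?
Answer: 178/100157951 ≈ 1.7772e-6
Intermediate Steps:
y(G) = -9 + 21/G
1/(y(178) + 562694) = 1/((-9 + 21/178) + 562694) = 1/(-1581/178 + 562694) = 1/(100157951/178) = 178/100157951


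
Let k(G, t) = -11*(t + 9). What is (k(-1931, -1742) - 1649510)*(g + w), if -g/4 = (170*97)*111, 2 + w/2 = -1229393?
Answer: 15946342316450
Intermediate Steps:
w = -2458790 (w = -4 + 2*(-1229393) = -4 - 2458786 = -2458790)
g = -7321560 (g = -4*170*97*111 = -65960*111 = -4*1830390 = -7321560)
k(G, t) = -99 - 11*t (k(G, t) = -11*(9 + t) = -99 - 11*t)
(k(-1931, -1742) - 1649510)*(g + w) = ((-99 - 11*(-1742)) - 1649510)*(-7321560 - 2458790) = ((-99 + 19162) - 1649510)*(-9780350) = (19063 - 1649510)*(-9780350) = -1630447*(-9780350) = 15946342316450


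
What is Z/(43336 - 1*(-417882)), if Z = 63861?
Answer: 63861/461218 ≈ 0.13846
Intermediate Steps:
Z/(43336 - 1*(-417882)) = 63861/(43336 - 1*(-417882)) = 63861/(43336 + 417882) = 63861/461218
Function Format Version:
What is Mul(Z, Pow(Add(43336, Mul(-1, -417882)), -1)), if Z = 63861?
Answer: Rational(63861, 461218) ≈ 0.13846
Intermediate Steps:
Mul(Z, Pow(Add(43336, Mul(-1, -417882)), -1)) = Mul(63861, Pow(Add(43336, Mul(-1, -417882)), -1)) = Mul(63861, Pow(Add(43336, 417882), -1)) = Mul(63861, Pow(461218, -1)) = Mul(63861, Rational(1, 461218)) = Rational(63861, 461218)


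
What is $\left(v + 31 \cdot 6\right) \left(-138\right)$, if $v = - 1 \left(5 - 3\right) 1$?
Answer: $-25392$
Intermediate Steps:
$v = -2$ ($v = - 1 \cdot 2 \cdot 1 = \left(-1\right) 2 \cdot 1 = \left(-2\right) 1 = -2$)
$\left(v + 31 \cdot 6\right) \left(-138\right) = \left(-2 + 31 \cdot 6\right) \left(-138\right) = \left(-2 + 186\right) \left(-138\right) = 184 \left(-138\right) = -25392$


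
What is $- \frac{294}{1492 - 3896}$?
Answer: $\frac{147}{1202} \approx 0.1223$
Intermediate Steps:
$- \frac{294}{1492 - 3896} = - \frac{294}{-2404} = \left(-294\right) \left(- \frac{1}{2404}\right) = \frac{147}{1202}$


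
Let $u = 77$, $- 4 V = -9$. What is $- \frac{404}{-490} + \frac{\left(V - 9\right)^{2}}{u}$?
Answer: $\frac{61067}{43120} \approx 1.4162$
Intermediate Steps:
$V = \frac{9}{4}$ ($V = \left(- \frac{1}{4}\right) \left(-9\right) = \frac{9}{4} \approx 2.25$)
$- \frac{404}{-490} + \frac{\left(V - 9\right)^{2}}{u} = - \frac{404}{-490} + \frac{\left(\frac{9}{4} - 9\right)^{2}}{77} = \left(-404\right) \left(- \frac{1}{490}\right) + \left(- \frac{27}{4}\right)^{2} \cdot \frac{1}{77} = \frac{202}{245} + \frac{729}{16} \cdot \frac{1}{77} = \frac{202}{245} + \frac{729}{1232} = \frac{61067}{43120}$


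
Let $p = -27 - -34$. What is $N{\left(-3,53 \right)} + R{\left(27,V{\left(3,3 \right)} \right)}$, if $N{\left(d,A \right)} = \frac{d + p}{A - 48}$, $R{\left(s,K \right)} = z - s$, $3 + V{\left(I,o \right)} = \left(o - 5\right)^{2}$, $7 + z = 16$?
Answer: $- \frac{86}{5} \approx -17.2$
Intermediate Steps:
$p = 7$ ($p = -27 + 34 = 7$)
$z = 9$ ($z = -7 + 16 = 9$)
$V{\left(I,o \right)} = -3 + \left(-5 + o\right)^{2}$ ($V{\left(I,o \right)} = -3 + \left(o - 5\right)^{2} = -3 + \left(-5 + o\right)^{2}$)
$R{\left(s,K \right)} = 9 - s$
$N{\left(d,A \right)} = \frac{7 + d}{-48 + A}$ ($N{\left(d,A \right)} = \frac{d + 7}{A - 48} = \frac{7 + d}{-48 + A}$)
$N{\left(-3,53 \right)} + R{\left(27,V{\left(3,3 \right)} \right)} = \frac{7 - 3}{-48 + 53} + \left(9 - 27\right) = \frac{1}{5} \cdot 4 + \left(9 - 27\right) = \frac{1}{5} \cdot 4 - 18 = \frac{4}{5} - 18 = - \frac{86}{5}$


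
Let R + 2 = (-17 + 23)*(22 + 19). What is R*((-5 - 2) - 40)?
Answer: -11468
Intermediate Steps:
R = 244 (R = -2 + (-17 + 23)*(22 + 19) = -2 + 6*41 = -2 + 246 = 244)
R*((-5 - 2) - 40) = 244*((-5 - 2) - 40) = 244*(-7 - 40) = 244*(-47) = -11468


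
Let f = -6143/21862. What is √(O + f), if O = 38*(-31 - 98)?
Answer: I*√2343030707954/21862 ≈ 70.016*I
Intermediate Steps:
O = -4902 (O = 38*(-129) = -4902)
f = -6143/21862 (f = -6143*1/21862 = -6143/21862 ≈ -0.28099)
√(O + f) = √(-4902 - 6143/21862) = √(-107173667/21862) = I*√2343030707954/21862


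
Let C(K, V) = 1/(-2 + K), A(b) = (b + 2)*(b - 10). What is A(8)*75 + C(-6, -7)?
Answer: -12001/8 ≈ -1500.1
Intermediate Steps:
A(b) = (-10 + b)*(2 + b) (A(b) = (2 + b)*(-10 + b) = (-10 + b)*(2 + b))
A(8)*75 + C(-6, -7) = (-20 + 8² - 8*8)*75 + 1/(-2 - 6) = (-20 + 64 - 64)*75 + 1/(-8) = -20*75 - ⅛ = -1500 - ⅛ = -12001/8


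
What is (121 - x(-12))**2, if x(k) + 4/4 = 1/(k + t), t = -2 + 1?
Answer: 2518569/169 ≈ 14903.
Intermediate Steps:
t = -1
x(k) = -1 + 1/(-1 + k) (x(k) = -1 + 1/(k - 1) = -1 + 1/(-1 + k))
(121 - x(-12))**2 = (121 - (2 - 1*(-12))/(-1 - 12))**2 = (121 - (2 + 12)/(-13))**2 = (121 - (-1)*14/13)**2 = (121 - 1*(-14/13))**2 = (121 + 14/13)**2 = (1587/13)**2 = 2518569/169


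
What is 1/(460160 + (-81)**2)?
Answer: 1/466721 ≈ 2.1426e-6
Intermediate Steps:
1/(460160 + (-81)**2) = 1/(460160 + 6561) = 1/466721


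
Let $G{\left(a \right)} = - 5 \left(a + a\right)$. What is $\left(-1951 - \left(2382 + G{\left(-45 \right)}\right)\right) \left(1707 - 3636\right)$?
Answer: $9226407$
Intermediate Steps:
$G{\left(a \right)} = - 10 a$ ($G{\left(a \right)} = - 5 \cdot 2 a = - 10 a$)
$\left(-1951 - \left(2382 + G{\left(-45 \right)}\right)\right) \left(1707 - 3636\right) = \left(-1951 - \left(2382 - -450\right)\right) \left(1707 - 3636\right) = \left(-1951 - 2832\right) \left(-1929\right) = \left(-4783\right) \left(-1929\right) = 9226407$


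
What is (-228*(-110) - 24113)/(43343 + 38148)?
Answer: 967/81491 ≈ 0.011866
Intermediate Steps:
(-228*(-110) - 24113)/(43343 + 38148) = (25080 - 24113)/81491 = 967*(1/81491) = 967/81491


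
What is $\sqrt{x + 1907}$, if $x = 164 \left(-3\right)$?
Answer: $\sqrt{1415} \approx 37.616$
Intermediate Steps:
$x = -492$
$\sqrt{x + 1907} = \sqrt{-492 + 1907} = \sqrt{1415}$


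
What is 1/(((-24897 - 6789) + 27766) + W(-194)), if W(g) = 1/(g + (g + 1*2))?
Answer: -386/1513121 ≈ -0.00025510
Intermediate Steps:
W(g) = 1/(2 + 2*g) (W(g) = 1/(g + (g + 2)) = 1/(g + (2 + g)) = 1/(2 + 2*g))
1/(((-24897 - 6789) + 27766) + W(-194)) = 1/(((-24897 - 6789) + 27766) + 1/(2*(1 - 194))) = 1/((-31686 + 27766) + (1/2)/(-193)) = 1/(-3920 + (1/2)*(-1/193)) = 1/(-3920 - 1/386) = 1/(-1513121/386) = -386/1513121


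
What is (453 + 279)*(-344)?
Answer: -251808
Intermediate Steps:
(453 + 279)*(-344) = 732*(-344) = -251808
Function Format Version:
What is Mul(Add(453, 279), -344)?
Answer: -251808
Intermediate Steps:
Mul(Add(453, 279), -344) = Mul(732, -344) = -251808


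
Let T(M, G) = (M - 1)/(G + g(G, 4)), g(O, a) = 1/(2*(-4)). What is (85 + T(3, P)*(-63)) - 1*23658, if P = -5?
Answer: -965485/41 ≈ -23548.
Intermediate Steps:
g(O, a) = -⅛ (g(O, a) = 1/(-8) = -⅛)
T(M, G) = (-1 + M)/(-⅛ + G) (T(M, G) = (M - 1)/(G - ⅛) = (-1 + M)/(-⅛ + G))
(85 + T(3, P)*(-63)) - 1*23658 = (85 + (8*(-1 + 3)/(-1 + 8*(-5)))*(-63)) - 1*23658 = (85 + (8*2/(-1 - 40))*(-63)) - 23658 = (85 + (8*2/(-41))*(-63)) - 23658 = (85 + (8*(-1/41)*2)*(-63)) - 23658 = (85 - 16/41*(-63)) - 23658 = (85 + 1008/41) - 23658 = 4493/41 - 23658 = -965485/41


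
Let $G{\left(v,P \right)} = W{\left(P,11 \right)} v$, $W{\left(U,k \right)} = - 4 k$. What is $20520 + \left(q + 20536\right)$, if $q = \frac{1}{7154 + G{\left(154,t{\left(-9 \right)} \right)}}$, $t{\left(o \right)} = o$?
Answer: $\frac{15519169}{378} \approx 41056.0$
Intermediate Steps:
$G{\left(v,P \right)} = - 44 v$ ($G{\left(v,P \right)} = \left(-4\right) 11 v = - 44 v$)
$q = \frac{1}{378}$ ($q = \frac{1}{7154 - 6776} = \frac{1}{378} \approx 0.0026455$)
$20520 + \left(q + 20536\right) = 20520 + \left(\frac{1}{378} + 20536\right) = 20520 + \frac{7762609}{378} = \frac{15519169}{378}$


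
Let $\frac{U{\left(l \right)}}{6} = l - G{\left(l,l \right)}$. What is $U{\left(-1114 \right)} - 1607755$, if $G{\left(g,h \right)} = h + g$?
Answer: $-1601071$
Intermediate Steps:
$G{\left(g,h \right)} = g + h$
$U{\left(l \right)} = - 6 l$ ($U{\left(l \right)} = 6 \left(l - \left(l + l\right)\right) = 6 \left(l - 2 l\right) = 6 \left(- l\right) = - 6 l$)
$U{\left(-1114 \right)} - 1607755 = \left(-6\right) \left(-1114\right) - 1607755 = 6684 - 1607755 = -1601071$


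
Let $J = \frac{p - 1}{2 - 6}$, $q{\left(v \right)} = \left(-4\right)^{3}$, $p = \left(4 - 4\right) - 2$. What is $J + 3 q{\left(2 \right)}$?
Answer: $- \frac{765}{4} \approx -191.25$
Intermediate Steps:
$p = -2$ ($p = 0 - 2 = -2$)
$q{\left(v \right)} = -64$
$J = \frac{3}{4}$ ($J = \frac{-2 - 1}{2 - 6} = - \frac{3}{-4} = \left(-3\right) \left(- \frac{1}{4}\right) = \frac{3}{4} \approx 0.75$)
$J + 3 q{\left(2 \right)} = \frac{3}{4} + 3 \left(-64\right) = \frac{3}{4} - 192 = - \frac{765}{4}$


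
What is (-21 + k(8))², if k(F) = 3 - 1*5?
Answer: 529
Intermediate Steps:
k(F) = -2 (k(F) = 3 - 5 = -2)
(-21 + k(8))² = (-21 - 2)² = (-23)² = 529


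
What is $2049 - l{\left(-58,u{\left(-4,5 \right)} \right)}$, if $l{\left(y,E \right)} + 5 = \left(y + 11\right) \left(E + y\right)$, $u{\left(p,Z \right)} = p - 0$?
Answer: $-860$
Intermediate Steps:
$u{\left(p,Z \right)} = p$ ($u{\left(p,Z \right)} = p + 0 = p$)
$l{\left(y,E \right)} = -5 + \left(11 + y\right) \left(E + y\right)$ ($l{\left(y,E \right)} = -5 + \left(y + 11\right) \left(E + y\right) = -5 + \left(11 + y\right) \left(E + y\right)$)
$2049 - l{\left(-58,u{\left(-4,5 \right)} \right)} = 2049 - \left(-5 + \left(-58\right)^{2} + 11 \left(-4\right) + 11 \left(-58\right) - -232\right) = 2049 - \left(-5 + 3364 - 44 - 638 + 232\right) = 2049 - 2909 = -860$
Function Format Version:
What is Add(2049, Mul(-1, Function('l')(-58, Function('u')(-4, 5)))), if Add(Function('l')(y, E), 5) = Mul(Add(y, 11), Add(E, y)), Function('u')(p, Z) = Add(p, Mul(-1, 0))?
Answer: -860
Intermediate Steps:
Function('u')(p, Z) = p (Function('u')(p, Z) = Add(p, 0) = p)
Function('l')(y, E) = Add(-5, Mul(Add(11, y), Add(E, y))) (Function('l')(y, E) = Add(-5, Mul(Add(y, 11), Add(E, y))) = Add(-5, Mul(Add(11, y), Add(E, y))))
Add(2049, Mul(-1, Function('l')(-58, Function('u')(-4, 5)))) = Add(2049, Mul(-1, Add(-5, Pow(-58, 2), Mul(11, -4), Mul(11, -58), Mul(-4, -58)))) = Add(2049, Mul(-1, Add(-5, 3364, -44, -638, 232))) = Add(2049, Mul(-1, 2909)) = Add(2049, -2909) = -860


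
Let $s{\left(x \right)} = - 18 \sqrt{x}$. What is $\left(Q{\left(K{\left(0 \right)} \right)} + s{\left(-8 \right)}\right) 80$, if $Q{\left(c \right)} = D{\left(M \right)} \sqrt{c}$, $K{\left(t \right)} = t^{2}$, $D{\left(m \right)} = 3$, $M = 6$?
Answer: $- 2880 i \sqrt{2} \approx - 4072.9 i$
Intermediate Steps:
$Q{\left(c \right)} = 3 \sqrt{c}$
$\left(Q{\left(K{\left(0 \right)} \right)} + s{\left(-8 \right)}\right) 80 = \left(3 \sqrt{0^{2}} - 18 \sqrt{-8}\right) 80 = \left(3 \sqrt{0} - 18 \cdot 2 i \sqrt{2}\right) 80 = \left(3 \cdot 0 - 36 i \sqrt{2}\right) 80 = \left(0 - 36 i \sqrt{2}\right) 80 = - 36 i \sqrt{2} \cdot 80 = - 2880 i \sqrt{2}$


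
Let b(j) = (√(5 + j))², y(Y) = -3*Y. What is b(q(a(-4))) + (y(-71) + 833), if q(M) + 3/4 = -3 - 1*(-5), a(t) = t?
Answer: 4209/4 ≈ 1052.3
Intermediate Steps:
q(M) = 5/4 (q(M) = -¾ + (-3 - 1*(-5)) = -¾ + (-3 + 5) = -¾ + 2 = 5/4)
b(j) = 5 + j
b(q(a(-4))) + (y(-71) + 833) = (5 + 5/4) + (-3*(-71) + 833) = 25/4 + (213 + 833) = 25/4 + 1046 = 4209/4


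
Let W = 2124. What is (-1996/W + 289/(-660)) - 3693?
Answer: -431577193/116820 ≈ -3694.4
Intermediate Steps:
(-1996/W + 289/(-660)) - 3693 = (-1996/2124 + 289/(-660)) - 3693 = (-1996*1/2124 + 289*(-1/660)) - 3693 = (-499/531 - 289/660) - 3693 = -160933/116820 - 3693 = -431577193/116820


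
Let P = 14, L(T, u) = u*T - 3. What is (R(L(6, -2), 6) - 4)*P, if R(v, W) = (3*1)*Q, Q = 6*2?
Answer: 448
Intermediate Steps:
Q = 12
L(T, u) = -3 + T*u (L(T, u) = T*u - 3 = -3 + T*u)
R(v, W) = 36 (R(v, W) = (3*1)*12 = 3*12 = 36)
(R(L(6, -2), 6) - 4)*P = (36 - 4)*14 = 32*14 = 448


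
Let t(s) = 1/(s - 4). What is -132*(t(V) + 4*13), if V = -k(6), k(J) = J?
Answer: -34254/5 ≈ -6850.8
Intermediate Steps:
V = -6 (V = -1*6 = -6)
t(s) = 1/(-4 + s)
-132*(t(V) + 4*13) = -132*(1/(-4 - 6) + 4*13) = -132*(1/(-10) + 52) = -132*(-⅒ + 52) = -132*519/10 = -34254/5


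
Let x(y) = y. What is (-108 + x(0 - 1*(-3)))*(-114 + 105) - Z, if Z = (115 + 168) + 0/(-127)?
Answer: 662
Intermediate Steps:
Z = 283 (Z = 283 + 0*(-1/127) = 283 + 0 = 283)
(-108 + x(0 - 1*(-3)))*(-114 + 105) - Z = (-108 + (0 - 1*(-3)))*(-114 + 105) - 1*283 = (-108 + (0 + 3))*(-9) - 283 = (-108 + 3)*(-9) - 283 = -105*(-9) - 283 = 945 - 283 = 662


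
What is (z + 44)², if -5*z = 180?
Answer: 64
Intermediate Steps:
z = -36 (z = -⅕*180 = -36)
(z + 44)² = (-36 + 44)² = 8² = 64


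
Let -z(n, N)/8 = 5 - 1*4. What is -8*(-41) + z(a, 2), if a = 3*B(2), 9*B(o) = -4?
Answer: 320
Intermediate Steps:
B(o) = -4/9 (B(o) = (1/9)*(-4) = -4/9)
a = -4/3 (a = 3*(-4/9) = -4/3 ≈ -1.3333)
z(n, N) = -8 (z(n, N) = -8*(5 - 1*4) = -8*(5 - 4) = -8*1 = -8)
-8*(-41) + z(a, 2) = -8*(-41) - 8 = 328 - 8 = 320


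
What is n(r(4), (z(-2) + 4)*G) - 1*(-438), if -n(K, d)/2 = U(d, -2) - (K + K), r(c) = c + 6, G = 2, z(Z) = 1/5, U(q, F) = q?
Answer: 2306/5 ≈ 461.20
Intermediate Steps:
z(Z) = ⅕
r(c) = 6 + c
n(K, d) = -2*d + 4*K (n(K, d) = -2*(d - (K + K)) = -2*(d - 2*K) = -2*d + 4*K)
n(r(4), (z(-2) + 4)*G) - 1*(-438) = (-2*(⅕ + 4)*2 + 4*(6 + 4)) - 1*(-438) = (-42*2/5 + 4*10) + 438 = (-2*42/5 + 40) + 438 = (-84/5 + 40) + 438 = 116/5 + 438 = 2306/5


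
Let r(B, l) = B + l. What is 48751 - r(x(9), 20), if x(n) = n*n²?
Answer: 48002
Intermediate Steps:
x(n) = n³
48751 - r(x(9), 20) = 48751 - (9³ + 20) = 48751 - (729 + 20) = 48751 - 1*749 = 48751 - 749 = 48002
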